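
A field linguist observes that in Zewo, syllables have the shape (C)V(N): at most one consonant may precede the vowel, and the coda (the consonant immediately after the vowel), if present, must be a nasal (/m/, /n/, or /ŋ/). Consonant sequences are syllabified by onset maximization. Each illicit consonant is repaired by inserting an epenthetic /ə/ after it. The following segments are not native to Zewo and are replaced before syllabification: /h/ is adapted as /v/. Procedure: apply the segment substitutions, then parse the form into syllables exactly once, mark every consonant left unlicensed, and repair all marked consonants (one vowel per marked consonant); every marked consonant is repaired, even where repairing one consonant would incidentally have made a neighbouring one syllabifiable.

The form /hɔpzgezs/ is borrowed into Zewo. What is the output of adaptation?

Substitution: /h/ → /v/, giving /vɔpzgezs/.
Under (C)V(N), the unsyllabifiable consonants are /p/, /z/, /z/, /s/ (only a nasal (/m/, /n/, or /ŋ/) is licensed in coda position; onsets are limited to one consonant).
Each unlicensed consonant becomes the onset of a new syllable: /p/ → /pə/, /z/ → /zə/, /z/ → /zə/, /s/ → /sə/.

vɔpəzəgezəsə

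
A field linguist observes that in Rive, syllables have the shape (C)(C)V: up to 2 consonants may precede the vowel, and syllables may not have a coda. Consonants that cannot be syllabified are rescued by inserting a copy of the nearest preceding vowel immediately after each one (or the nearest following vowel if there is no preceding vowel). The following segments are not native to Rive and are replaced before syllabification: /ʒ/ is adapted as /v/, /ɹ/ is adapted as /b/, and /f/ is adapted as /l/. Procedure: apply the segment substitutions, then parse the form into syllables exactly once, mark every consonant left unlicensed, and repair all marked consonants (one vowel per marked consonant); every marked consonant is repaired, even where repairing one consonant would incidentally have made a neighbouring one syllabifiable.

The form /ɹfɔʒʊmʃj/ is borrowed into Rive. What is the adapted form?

blɔvʊmʊʃʊjʊ

Substitution: /ɹ/ → /b/, /f/ → /l/, /ʒ/ → /v/, giving /blɔvʊmʃj/.
Syllabifying with onset maximization leaves /m/, /ʃ/, /j/ stranded (no codas are permitted; onsets may contain at most 2 consonants).
Each unlicensed consonant becomes the onset of a new syllable: /m/ → /mʊ/, /ʃ/ → /ʃʊ/, /j/ → /jʊ/.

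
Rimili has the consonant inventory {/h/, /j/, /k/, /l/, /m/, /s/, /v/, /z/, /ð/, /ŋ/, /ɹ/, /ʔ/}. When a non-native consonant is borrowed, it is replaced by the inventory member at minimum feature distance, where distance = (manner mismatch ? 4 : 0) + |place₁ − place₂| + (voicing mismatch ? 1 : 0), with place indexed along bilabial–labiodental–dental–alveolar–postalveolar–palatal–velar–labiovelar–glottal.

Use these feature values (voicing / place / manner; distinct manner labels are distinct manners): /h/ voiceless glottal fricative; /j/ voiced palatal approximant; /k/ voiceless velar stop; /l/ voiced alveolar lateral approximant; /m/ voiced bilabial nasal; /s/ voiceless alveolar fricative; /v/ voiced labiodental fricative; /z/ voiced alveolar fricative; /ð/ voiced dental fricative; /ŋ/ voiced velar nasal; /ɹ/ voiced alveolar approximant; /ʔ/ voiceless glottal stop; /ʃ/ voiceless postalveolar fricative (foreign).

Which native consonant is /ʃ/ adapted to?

s

/s/ is closest: same manner (fricative), place distance 1 (postalveolar→alveolar), same voicing; total 1. Next closest is /z/ at distance 2.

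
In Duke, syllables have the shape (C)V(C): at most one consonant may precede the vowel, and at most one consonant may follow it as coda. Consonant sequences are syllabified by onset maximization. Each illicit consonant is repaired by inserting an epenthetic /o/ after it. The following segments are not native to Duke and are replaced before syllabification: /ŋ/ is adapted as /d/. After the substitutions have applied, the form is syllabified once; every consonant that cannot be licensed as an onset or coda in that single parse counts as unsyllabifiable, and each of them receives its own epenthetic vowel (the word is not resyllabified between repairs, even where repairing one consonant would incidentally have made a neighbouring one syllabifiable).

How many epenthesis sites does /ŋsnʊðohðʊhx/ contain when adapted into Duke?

After substitution the input is /dsnʊðohðʊhx/.
The unsyllabifiable consonants are /d/, /s/, /x/; each receives one epenthetic vowel.

3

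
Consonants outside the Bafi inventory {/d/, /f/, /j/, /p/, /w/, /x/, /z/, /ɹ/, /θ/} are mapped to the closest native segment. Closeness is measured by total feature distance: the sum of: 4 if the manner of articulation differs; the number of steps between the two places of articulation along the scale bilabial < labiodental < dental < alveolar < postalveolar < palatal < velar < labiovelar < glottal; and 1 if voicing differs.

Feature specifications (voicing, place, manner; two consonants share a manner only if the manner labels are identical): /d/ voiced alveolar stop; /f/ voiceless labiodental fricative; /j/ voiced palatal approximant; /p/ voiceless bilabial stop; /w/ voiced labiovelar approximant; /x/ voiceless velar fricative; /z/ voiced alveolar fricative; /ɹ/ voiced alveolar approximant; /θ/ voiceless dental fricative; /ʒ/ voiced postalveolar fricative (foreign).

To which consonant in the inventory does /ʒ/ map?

z

/z/ is closest: same manner (fricative), place distance 1 (postalveolar→alveolar), same voicing; total 1. Next closest is /x/ at distance 3.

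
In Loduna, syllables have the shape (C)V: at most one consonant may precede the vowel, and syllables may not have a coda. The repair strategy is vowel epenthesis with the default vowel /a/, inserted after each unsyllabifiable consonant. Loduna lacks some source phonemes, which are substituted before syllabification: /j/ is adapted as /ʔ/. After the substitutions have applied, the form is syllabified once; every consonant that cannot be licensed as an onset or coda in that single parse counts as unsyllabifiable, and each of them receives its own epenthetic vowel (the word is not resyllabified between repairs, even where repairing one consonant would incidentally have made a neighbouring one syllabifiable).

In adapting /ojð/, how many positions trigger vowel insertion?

2

After substitution the input is /oʔð/.
The unsyllabifiable consonants are /ʔ/, /ð/; each receives one epenthetic vowel.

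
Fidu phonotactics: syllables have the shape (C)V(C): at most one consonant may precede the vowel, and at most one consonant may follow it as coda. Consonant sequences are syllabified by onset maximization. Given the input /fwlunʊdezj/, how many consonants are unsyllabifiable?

3

Under (C)V(C), the unsyllabifiable consonants are /f/, /w/, /j/ (at most one coda consonant is licensed; onsets are limited to one consonant).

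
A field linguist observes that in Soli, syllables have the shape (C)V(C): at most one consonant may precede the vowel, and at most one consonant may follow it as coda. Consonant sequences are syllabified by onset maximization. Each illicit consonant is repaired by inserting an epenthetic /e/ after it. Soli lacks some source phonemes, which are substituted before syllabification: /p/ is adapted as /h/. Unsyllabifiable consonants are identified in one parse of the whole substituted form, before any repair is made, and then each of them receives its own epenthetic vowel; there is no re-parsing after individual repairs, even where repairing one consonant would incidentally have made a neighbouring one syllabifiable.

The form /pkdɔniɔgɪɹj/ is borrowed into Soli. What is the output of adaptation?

Substitution: /p/ → /h/, giving /hkdɔniɔgɪɹj/.
Syllabifying with onset maximization leaves /h/, /k/, /j/ stranded (at most one coda consonant is licensed; onsets are limited to one consonant).
Epenthesis after each stranded consonant: /h/ → /he/, /k/ → /ke/, /j/ → /je/.

hekedɔniɔgɪɹje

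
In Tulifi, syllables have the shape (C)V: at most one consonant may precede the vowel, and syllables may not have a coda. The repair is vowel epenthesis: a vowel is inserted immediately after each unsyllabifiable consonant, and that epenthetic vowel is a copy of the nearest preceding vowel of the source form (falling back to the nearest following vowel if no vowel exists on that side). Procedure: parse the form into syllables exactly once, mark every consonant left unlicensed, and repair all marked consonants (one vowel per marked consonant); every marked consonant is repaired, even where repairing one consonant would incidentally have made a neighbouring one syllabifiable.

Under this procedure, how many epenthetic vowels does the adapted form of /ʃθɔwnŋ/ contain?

4

The unsyllabifiable consonants are /ʃ/, /w/, /n/, /ŋ/; each receives one epenthetic vowel.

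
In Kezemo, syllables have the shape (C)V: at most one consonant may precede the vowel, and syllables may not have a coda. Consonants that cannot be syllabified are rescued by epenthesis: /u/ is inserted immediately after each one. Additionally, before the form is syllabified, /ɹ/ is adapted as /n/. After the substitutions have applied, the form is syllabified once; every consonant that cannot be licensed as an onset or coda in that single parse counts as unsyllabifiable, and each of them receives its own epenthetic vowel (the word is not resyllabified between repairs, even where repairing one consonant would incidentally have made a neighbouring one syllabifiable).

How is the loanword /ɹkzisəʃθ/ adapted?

Substitution: /ɹ/ → /n/, giving /nkzisəʃθ/.
The consonants /n/, /k/, /ʃ/, /θ/ cannot be parsed into a legal (C)V syllable (no codas are permitted; onsets are limited to one consonant).
Epenthesis after each stranded consonant: /n/ → /nu/, /k/ → /ku/, /ʃ/ → /ʃu/, /θ/ → /θu/.

nukuzisəʃuθu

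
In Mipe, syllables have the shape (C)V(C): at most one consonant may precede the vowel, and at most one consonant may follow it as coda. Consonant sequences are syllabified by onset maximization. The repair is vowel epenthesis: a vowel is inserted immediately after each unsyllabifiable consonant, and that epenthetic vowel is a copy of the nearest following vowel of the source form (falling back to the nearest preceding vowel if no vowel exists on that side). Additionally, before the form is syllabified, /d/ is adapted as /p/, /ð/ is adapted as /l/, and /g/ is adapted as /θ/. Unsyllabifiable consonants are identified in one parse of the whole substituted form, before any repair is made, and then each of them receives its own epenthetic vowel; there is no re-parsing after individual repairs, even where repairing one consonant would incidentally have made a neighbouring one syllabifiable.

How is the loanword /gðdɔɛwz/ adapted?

Substitution: /g/ → /θ/, /ð/ → /l/, /d/ → /p/, giving /θlpɔɛwz/.
Syllabifying with onset maximization leaves /θ/, /l/, /z/ stranded (at most one coda consonant is licensed; onsets are limited to one consonant).
Each unlicensed consonant becomes the onset of a new syllable: /θ/ → /θɔ/, /l/ → /lɔ/, /z/ → /zɛ/.

θɔlɔpɔɛwzɛ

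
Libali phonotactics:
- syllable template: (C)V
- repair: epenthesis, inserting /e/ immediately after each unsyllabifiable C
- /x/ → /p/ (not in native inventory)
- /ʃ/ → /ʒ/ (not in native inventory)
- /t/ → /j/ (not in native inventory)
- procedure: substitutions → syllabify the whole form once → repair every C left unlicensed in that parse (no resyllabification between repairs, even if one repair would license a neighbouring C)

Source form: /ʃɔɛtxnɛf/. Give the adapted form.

Substitution: /ʃ/ → /ʒ/, /t/ → /j/, /x/ → /p/, giving /ʒɔɛjpnɛf/.
Under (C)V, the unsyllabifiable consonants are /j/, /p/, /f/ (no codas are permitted; onsets are limited to one consonant).
Each unlicensed consonant becomes the onset of a new syllable: /j/ → /je/, /p/ → /pe/, /f/ → /fe/.

ʒɔɛjepenɛfe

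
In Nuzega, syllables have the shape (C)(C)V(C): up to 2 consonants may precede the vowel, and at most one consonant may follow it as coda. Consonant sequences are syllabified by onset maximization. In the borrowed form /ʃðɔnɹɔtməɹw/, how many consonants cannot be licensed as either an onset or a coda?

1

Under (C)(C)V(C), the unsyllabifiable consonants are /w/ (at most one coda consonant is licensed; onsets may contain at most 2 consonants).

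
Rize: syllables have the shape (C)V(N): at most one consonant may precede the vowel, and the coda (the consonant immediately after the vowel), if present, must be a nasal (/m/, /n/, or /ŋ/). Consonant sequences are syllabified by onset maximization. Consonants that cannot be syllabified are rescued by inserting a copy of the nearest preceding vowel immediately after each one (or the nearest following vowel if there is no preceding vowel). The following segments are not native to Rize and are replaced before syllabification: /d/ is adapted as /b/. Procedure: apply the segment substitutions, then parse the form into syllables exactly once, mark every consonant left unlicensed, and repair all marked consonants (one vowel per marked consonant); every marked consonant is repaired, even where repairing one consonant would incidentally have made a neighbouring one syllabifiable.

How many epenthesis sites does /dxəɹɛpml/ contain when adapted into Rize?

4

After substitution the input is /bxəɹɛpml/.
The unsyllabifiable consonants are /b/, /p/, /m/, /l/; each receives one epenthetic vowel.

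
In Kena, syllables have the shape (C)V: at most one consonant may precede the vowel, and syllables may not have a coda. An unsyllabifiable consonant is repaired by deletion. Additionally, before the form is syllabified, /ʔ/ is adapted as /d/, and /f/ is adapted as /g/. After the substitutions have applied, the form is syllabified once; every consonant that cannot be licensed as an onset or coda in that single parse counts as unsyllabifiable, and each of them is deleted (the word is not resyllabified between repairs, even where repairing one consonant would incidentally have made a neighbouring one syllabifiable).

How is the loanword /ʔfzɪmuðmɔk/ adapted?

zɪmumɔ

Substitution: /ʔ/ → /d/, /f/ → /g/, giving /dgzɪmuðmɔk/.
Under (C)V, the unsyllabifiable consonants are /d/, /g/, /ð/, /k/ (no codas are permitted; onsets are limited to one consonant).
Deletion applies to /d/, /g/, /ð/, /k/.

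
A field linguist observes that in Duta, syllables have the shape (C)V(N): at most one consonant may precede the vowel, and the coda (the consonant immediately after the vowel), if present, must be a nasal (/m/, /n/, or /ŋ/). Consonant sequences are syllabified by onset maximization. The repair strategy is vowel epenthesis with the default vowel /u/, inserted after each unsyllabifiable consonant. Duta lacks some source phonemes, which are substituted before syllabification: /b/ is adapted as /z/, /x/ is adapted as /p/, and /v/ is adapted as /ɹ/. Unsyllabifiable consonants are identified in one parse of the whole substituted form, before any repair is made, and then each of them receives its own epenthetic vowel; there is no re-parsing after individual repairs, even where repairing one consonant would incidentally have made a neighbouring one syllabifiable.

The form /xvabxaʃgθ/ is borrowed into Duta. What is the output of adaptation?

Substitution: /x/ → /p/, /v/ → /ɹ/, /b/ → /z/, giving /pɹazpaʃgθ/.
Under (C)V(N), the unsyllabifiable consonants are /p/, /z/, /ʃ/, /g/, /θ/ (only a nasal (/m/, /n/, or /ŋ/) is licensed in coda position; onsets are limited to one consonant).
Each unlicensed consonant becomes the onset of a new syllable: /p/ → /pu/, /z/ → /zu/, /ʃ/ → /ʃu/, /g/ → /gu/, /θ/ → /θu/.

puɹazupaʃuguθu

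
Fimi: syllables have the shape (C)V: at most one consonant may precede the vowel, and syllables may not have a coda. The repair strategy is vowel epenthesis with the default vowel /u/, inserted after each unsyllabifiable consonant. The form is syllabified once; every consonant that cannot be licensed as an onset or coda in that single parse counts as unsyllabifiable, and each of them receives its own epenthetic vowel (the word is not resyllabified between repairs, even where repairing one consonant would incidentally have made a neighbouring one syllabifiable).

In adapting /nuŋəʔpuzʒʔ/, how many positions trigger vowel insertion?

4

The unsyllabifiable consonants are /ʔ/, /z/, /ʒ/, /ʔ/; each receives one epenthetic vowel.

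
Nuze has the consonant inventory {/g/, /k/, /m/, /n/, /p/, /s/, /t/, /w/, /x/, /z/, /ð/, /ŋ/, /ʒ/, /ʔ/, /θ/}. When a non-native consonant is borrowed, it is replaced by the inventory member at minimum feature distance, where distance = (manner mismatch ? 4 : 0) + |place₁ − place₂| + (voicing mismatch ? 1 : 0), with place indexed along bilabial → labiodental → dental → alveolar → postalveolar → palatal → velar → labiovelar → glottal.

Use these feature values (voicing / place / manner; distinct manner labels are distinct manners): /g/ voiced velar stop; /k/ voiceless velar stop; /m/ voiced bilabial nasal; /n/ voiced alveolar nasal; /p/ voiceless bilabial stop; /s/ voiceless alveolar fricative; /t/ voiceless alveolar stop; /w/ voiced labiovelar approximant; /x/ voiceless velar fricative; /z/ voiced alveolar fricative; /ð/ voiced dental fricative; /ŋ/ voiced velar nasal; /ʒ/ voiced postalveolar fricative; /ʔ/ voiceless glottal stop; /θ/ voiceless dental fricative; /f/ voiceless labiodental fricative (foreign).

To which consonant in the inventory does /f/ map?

θ

/θ/ is closest: same manner (fricative), place distance 1 (labiodental→dental), same voicing; total 1. Next closest is /s/ at distance 2.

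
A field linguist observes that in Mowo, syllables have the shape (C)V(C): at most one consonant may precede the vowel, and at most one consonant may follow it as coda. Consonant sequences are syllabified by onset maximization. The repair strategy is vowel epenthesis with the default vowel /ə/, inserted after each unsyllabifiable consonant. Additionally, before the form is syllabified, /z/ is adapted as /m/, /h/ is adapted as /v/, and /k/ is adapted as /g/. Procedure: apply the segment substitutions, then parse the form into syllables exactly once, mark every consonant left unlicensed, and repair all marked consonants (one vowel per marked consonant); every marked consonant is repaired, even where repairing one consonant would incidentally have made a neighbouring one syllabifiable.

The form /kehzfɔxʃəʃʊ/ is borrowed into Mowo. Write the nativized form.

Substitution: /k/ → /g/, /h/ → /v/, /z/ → /m/, giving /gevmfɔxʃəʃʊ/.
Syllabifying with onset maximization leaves /m/ stranded (at most one coda consonant is licensed; onsets are limited to one consonant).
Each unlicensed consonant becomes the onset of a new syllable: /m/ → /mə/.

gevməfɔxʃəʃʊ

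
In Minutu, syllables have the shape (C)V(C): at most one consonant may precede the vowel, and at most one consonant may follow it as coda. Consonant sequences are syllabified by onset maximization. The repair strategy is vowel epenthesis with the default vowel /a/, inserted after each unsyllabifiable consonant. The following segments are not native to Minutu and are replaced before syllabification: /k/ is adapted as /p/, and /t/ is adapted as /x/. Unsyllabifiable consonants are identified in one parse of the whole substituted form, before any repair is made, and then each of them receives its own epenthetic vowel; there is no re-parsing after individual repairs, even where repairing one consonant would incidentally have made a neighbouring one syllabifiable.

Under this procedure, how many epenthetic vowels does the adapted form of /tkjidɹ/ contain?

After substitution the input is /xpjidɹ/.
The unsyllabifiable consonants are /x/, /p/, /ɹ/; each receives one epenthetic vowel.

3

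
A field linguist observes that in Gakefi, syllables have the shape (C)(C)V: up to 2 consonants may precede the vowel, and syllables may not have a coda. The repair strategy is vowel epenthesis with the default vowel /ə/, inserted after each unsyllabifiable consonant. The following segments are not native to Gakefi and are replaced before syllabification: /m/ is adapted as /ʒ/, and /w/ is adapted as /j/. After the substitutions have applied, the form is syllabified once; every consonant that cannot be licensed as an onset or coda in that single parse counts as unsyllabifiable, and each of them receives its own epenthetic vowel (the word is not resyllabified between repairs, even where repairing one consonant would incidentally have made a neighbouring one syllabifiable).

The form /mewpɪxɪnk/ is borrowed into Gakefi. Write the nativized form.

ʒejpɪxɪnəkə

Substitution: /m/ → /ʒ/, /w/ → /j/, giving /ʒejpɪxɪnk/.
Syllabifying with onset maximization leaves /n/, /k/ stranded (no codas are permitted; onsets may contain at most 2 consonants).
Each unlicensed consonant becomes the onset of a new syllable: /n/ → /nə/, /k/ → /kə/.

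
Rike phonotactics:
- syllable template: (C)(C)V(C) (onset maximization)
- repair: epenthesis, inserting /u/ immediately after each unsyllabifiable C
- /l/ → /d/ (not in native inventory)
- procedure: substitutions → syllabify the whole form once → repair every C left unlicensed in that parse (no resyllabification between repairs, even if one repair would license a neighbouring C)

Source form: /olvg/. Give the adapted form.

odvugu

Substitution: /l/ → /d/, giving /odvg/.
Under (C)(C)V(C), the unsyllabifiable consonants are /v/, /g/ (at most one coda consonant is licensed; onsets may contain at most 2 consonants).
Each unlicensed consonant becomes the onset of a new syllable: /v/ → /vu/, /g/ → /gu/.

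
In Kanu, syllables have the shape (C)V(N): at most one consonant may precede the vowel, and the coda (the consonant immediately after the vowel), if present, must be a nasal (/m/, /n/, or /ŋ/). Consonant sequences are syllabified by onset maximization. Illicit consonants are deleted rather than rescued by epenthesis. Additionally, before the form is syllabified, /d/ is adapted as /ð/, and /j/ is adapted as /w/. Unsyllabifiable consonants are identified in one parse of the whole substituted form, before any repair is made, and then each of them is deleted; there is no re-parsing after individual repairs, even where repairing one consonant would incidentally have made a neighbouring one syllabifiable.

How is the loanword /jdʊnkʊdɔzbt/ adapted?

ðʊnkʊðɔ

Substitution: /j/ → /w/, /d/ → /ð/, giving /wðʊnkʊðɔzbt/.
Under (C)V(N), the unsyllabifiable consonants are /w/, /z/, /b/, /t/ (only a nasal (/m/, /n/, or /ŋ/) is licensed in coda position; onsets are limited to one consonant).
Deletion applies to /w/, /z/, /b/, /t/.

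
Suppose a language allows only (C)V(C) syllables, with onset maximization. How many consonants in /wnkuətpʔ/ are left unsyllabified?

4

Syllabifying with onset maximization leaves /w/, /n/, /p/, /ʔ/ stranded (at most one coda consonant is licensed; onsets are limited to one consonant).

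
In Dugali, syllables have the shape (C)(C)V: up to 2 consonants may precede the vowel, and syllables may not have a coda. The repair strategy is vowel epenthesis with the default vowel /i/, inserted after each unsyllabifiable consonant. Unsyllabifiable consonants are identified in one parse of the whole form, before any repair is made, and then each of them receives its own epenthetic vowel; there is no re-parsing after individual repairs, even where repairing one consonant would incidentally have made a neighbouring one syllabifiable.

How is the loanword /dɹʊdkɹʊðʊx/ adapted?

dɹʊdikɹʊðʊxi

Syllabifying with onset maximization leaves /d/, /x/ stranded (no codas are permitted; onsets may contain at most 2 consonants).
Inserting the epenthetic vowel yields /d/ → /di/, /x/ → /xi/.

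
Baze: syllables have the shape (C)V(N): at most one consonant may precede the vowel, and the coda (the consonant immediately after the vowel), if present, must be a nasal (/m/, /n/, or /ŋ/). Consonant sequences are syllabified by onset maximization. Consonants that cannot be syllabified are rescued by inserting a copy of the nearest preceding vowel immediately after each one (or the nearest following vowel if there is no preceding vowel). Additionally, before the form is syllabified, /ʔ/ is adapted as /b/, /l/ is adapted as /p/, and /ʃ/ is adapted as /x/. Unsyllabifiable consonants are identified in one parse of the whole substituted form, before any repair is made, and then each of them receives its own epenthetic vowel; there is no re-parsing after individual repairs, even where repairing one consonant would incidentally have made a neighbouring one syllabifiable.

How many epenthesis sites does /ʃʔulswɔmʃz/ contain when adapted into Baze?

After substitution the input is /xbupswɔmxz/.
The unsyllabifiable consonants are /x/, /p/, /s/, /x/, /z/; each receives one epenthetic vowel.

5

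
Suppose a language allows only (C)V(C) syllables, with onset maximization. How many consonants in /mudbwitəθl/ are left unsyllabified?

2

Under (C)V(C), the unsyllabifiable consonants are /b/, /l/ (at most one coda consonant is licensed; onsets are limited to one consonant).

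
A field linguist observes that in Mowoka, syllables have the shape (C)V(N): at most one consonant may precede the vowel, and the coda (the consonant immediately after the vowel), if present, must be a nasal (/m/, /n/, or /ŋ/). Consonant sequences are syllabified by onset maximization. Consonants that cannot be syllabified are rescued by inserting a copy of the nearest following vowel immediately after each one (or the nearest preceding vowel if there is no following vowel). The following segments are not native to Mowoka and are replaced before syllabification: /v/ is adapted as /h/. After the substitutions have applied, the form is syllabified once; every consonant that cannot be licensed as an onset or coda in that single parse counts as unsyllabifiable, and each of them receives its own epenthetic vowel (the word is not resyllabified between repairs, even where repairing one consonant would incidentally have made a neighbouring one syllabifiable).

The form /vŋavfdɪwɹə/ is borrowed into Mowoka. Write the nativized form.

Substitution: /v/ → /h/, giving /hŋahfdɪwɹə/.
Under (C)V(N), the unsyllabifiable consonants are /h/, /h/, /f/, /w/ (only a nasal (/m/, /n/, or /ŋ/) is licensed in coda position; onsets are limited to one consonant).
Each unlicensed consonant becomes the onset of a new syllable: /h/ → /ha/, /h/ → /hɪ/, /f/ → /fɪ/, /w/ → /wə/.

haŋahɪfɪdɪwəɹə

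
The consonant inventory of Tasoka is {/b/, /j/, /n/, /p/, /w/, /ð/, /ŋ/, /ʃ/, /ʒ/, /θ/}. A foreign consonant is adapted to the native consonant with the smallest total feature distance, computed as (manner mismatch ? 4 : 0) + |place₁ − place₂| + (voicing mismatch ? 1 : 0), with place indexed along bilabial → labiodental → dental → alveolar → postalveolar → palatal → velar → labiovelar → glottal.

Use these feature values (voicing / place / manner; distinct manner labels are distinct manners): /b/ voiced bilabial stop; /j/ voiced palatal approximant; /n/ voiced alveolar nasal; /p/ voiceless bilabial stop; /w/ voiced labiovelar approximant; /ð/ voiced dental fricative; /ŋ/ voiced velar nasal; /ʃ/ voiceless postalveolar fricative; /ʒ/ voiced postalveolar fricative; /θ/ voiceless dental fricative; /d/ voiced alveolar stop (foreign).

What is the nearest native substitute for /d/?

/b/ is closest: same manner (stop), place distance 3 (alveolar→bilabial), same voicing; total 3. Next closest is /n/ at distance 4.

b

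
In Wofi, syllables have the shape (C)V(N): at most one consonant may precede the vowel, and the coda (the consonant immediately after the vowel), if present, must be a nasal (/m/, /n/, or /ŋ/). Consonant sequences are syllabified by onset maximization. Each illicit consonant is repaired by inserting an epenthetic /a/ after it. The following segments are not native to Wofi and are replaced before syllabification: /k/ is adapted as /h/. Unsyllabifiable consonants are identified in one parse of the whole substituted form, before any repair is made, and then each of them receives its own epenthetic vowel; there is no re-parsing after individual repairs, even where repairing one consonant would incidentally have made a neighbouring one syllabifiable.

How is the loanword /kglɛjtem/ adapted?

hagalɛjatem

Substitution: /k/ → /h/, giving /hglɛjtem/.
The consonants /h/, /g/, /j/ cannot be parsed into a legal (C)V(N) syllable (only a nasal (/m/, /n/, or /ŋ/) is licensed in coda position; onsets are limited to one consonant).
Each unlicensed consonant becomes the onset of a new syllable: /h/ → /ha/, /g/ → /ga/, /j/ → /ja/.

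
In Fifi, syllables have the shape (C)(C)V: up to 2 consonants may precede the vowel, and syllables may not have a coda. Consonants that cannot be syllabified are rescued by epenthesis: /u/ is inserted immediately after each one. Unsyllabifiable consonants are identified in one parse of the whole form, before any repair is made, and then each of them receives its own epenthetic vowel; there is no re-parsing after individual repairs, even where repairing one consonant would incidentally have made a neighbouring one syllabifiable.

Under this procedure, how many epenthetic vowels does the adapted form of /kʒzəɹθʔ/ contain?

4

The unsyllabifiable consonants are /k/, /ɹ/, /θ/, /ʔ/; each receives one epenthetic vowel.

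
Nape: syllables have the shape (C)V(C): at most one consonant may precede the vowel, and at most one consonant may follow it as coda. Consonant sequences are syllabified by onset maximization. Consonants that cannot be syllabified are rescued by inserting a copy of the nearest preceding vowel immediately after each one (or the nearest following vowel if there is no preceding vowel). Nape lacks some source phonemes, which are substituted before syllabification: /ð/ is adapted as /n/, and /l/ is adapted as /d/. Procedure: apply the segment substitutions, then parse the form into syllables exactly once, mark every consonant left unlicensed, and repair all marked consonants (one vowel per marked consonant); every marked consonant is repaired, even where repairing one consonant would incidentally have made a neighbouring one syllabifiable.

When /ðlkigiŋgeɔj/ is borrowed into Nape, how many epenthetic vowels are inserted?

After substitution the input is /ndkigiŋgeɔj/.
The unsyllabifiable consonants are /n/, /d/; each receives one epenthetic vowel.

2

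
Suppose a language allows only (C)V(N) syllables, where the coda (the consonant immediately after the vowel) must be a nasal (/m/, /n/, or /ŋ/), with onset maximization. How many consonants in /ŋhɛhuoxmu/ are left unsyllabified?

The consonants /ŋ/, /x/ cannot be parsed into a legal (C)V(N) syllable (only a nasal (/m/, /n/, or /ŋ/) is licensed in coda position; onsets are limited to one consonant).

2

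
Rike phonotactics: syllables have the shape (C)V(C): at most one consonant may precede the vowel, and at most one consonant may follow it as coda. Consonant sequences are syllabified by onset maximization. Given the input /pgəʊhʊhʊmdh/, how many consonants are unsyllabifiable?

Under (C)V(C), the unsyllabifiable consonants are /p/, /d/, /h/ (at most one coda consonant is licensed; onsets are limited to one consonant).

3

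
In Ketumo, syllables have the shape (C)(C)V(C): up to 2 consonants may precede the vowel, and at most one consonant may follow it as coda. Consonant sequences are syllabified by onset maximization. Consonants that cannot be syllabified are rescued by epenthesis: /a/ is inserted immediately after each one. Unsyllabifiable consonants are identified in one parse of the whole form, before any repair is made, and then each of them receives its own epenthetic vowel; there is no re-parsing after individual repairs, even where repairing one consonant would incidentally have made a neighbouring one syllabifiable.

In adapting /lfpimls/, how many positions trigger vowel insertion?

3

The unsyllabifiable consonants are /l/, /l/, /s/; each receives one epenthetic vowel.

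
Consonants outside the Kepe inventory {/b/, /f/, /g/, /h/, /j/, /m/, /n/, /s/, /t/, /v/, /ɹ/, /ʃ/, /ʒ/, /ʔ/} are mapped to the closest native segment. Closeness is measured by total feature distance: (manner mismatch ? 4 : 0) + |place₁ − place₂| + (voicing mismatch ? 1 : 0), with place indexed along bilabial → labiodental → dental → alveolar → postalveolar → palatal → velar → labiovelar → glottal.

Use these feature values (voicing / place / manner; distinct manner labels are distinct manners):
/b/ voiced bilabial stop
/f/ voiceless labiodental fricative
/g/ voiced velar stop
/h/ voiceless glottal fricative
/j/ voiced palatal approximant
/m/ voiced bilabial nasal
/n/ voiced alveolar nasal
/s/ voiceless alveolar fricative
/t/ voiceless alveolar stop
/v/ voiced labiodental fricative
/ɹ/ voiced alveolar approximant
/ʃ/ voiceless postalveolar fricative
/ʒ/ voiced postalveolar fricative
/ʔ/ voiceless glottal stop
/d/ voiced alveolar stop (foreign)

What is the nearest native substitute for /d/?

/t/ is closest: same manner (stop), place distance 0 (alveolar→alveolar), voicing differs (+1); total 1. Next closest is /b/ at distance 3.

t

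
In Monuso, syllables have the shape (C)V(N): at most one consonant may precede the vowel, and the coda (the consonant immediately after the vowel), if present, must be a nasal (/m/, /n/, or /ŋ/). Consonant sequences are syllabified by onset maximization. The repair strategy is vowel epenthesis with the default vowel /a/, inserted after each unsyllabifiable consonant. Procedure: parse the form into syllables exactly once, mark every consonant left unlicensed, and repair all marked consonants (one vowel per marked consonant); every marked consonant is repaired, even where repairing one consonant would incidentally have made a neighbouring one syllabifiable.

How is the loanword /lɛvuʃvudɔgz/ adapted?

lɛvuʃavudɔgaza

Under (C)V(N), the unsyllabifiable consonants are /ʃ/, /g/, /z/ (only a nasal (/m/, /n/, or /ŋ/) is licensed in coda position; onsets are limited to one consonant).
Each unlicensed consonant becomes the onset of a new syllable: /ʃ/ → /ʃa/, /g/ → /ga/, /z/ → /za/.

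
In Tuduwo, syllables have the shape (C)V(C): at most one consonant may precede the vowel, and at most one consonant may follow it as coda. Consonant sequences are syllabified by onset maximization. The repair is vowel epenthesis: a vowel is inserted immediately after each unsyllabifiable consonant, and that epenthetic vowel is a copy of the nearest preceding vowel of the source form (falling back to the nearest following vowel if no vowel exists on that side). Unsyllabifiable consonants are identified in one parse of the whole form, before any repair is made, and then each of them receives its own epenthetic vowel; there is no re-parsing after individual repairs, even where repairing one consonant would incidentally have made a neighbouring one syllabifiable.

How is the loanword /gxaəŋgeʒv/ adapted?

Syllabifying with onset maximization leaves /g/, /v/ stranded (at most one coda consonant is licensed; onsets are limited to one consonant).
Each unlicensed consonant becomes the onset of a new syllable: /g/ → /ga/, /v/ → /ve/.

gaxaəŋgeʒve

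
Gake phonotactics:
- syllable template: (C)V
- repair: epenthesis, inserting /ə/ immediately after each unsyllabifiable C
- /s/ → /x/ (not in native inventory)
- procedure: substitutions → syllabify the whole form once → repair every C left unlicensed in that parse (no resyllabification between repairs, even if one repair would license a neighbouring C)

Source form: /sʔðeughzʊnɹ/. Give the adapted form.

xəʔəðeugəhəzʊnəɹə

Substitution: /s/ → /x/, giving /xʔðeughzʊnɹ/.
Syllabifying with onset maximization leaves /x/, /ʔ/, /g/, /h/, /n/, /ɹ/ stranded (no codas are permitted; onsets are limited to one consonant).
Inserting the epenthetic vowel yields /x/ → /xə/, /ʔ/ → /ʔə/, /g/ → /gə/, /h/ → /hə/, /n/ → /nə/, /ɹ/ → /ɹə/.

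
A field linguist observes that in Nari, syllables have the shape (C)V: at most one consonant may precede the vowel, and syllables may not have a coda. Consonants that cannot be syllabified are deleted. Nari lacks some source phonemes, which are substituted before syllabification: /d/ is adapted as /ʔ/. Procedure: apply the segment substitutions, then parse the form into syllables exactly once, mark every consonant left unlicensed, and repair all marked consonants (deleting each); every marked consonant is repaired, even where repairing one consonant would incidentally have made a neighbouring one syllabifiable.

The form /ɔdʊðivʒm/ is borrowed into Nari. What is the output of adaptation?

ɔʔʊði

Substitution: /d/ → /ʔ/, giving /ɔʔʊðivʒm/.
The consonants /v/, /ʒ/, /m/ cannot be parsed into a legal (C)V syllable (no codas are permitted; onsets are limited to one consonant).
Deleting the stranded consonants removes /v/, /ʒ/, /m/.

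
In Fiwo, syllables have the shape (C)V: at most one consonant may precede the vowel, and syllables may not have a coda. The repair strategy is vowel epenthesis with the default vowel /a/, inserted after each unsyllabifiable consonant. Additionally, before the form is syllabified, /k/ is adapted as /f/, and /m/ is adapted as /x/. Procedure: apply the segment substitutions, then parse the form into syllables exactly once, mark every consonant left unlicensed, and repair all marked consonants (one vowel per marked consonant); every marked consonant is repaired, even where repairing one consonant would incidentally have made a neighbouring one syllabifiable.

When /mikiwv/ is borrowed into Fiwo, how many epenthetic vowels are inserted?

After substitution the input is /xifiwv/.
The unsyllabifiable consonants are /w/, /v/; each receives one epenthetic vowel.

2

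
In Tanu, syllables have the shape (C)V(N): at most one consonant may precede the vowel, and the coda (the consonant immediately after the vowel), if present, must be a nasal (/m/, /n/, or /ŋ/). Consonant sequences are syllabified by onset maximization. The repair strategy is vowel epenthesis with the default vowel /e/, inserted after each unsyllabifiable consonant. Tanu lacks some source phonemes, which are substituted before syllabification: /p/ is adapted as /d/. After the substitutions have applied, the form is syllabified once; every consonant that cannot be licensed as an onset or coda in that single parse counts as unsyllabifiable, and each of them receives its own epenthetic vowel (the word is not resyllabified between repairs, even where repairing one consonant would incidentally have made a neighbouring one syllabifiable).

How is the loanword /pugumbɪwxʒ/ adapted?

dugumbɪwexeʒe

Substitution: /p/ → /d/, giving /dugumbɪwxʒ/.
Under (C)V(N), the unsyllabifiable consonants are /w/, /x/, /ʒ/ (only a nasal (/m/, /n/, or /ŋ/) is licensed in coda position; onsets are limited to one consonant).
Epenthesis after each stranded consonant: /w/ → /we/, /x/ → /xe/, /ʒ/ → /ʒe/.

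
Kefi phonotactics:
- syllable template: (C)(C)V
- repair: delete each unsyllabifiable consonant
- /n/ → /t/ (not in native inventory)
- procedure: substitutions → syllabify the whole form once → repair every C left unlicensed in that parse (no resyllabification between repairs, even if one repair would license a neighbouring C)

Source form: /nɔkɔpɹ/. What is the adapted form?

Substitution: /n/ → /t/, giving /tɔkɔpɹ/.
Syllabifying with onset maximization leaves /p/, /ɹ/ stranded (no codas are permitted; onsets may contain at most 2 consonants).
Each unlicensed consonant is deleted: /p/, /ɹ/.

tɔkɔ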